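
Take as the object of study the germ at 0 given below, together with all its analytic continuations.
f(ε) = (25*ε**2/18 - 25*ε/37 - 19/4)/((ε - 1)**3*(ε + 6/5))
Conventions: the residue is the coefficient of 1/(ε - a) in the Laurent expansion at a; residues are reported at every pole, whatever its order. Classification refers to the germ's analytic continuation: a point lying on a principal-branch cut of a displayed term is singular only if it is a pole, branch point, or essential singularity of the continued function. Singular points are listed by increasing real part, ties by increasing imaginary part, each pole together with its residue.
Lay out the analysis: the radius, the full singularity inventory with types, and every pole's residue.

Denominator factor (ε - 1)^3: pole of order 3 at 1, modulus 1.
Denominator factor (ε + 6/5): pole of order 1 at -6/5, modulus 6/5.
The radius of convergence is the smallest modulus among the singular points: 1.
At the order-1 pole -6/5 set g(ε) = (ε - (-6/5))*f(ε) = (25*ε**2/18 - 25*ε/37 - 19/4)/(ε - 1)**3.
Simple pole: residue = g(a) at a = -6/5, which is 35875/196988.
At the order-3 pole 1 set g(ε) = (ε - (1))^3*f(ε) = (25*ε**2/18 - 25*ε/37 - 19/4)/(ε + 6/5).
Order-3 pole: residue = g''(a)/2; g''(1) = -35875/98494, so the residue is -35875/196988.
List the singular points by increasing real part (a conjugate pair: the negative imaginary part first).

Radius of convergence at 0: 1.
At -6/5: a pole of order 1; residue 35875/196988.
At 1: a pole of order 3; residue -35875/196988.


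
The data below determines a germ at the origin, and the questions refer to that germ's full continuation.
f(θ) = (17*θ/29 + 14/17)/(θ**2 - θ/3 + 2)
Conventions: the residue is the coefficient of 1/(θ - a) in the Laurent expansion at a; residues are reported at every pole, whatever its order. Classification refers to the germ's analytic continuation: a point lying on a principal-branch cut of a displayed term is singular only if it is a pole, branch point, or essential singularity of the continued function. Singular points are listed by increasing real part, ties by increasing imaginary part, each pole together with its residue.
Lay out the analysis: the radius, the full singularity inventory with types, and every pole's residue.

Radius of convergence at 0: sqrt(2).
At (1/6) - ((1/6)*sqrt(71))*i: a pole of order 1; residue (17/58) + ((2725/70006)*sqrt(71))*i.
At (1/6) + ((1/6)*sqrt(71))*i: a pole of order 1; residue (17/58) - ((2725/70006)*sqrt(71))*i.

Denominator factor (θ**2 - θ/3 + 2): discriminant -71/9, complex-conjugate roots (1/6) + ((1/6)*sqrt(71))*i and (1/6) - ((1/6)*sqrt(71))*i; poles of order 1, moduli sqrt(2) and sqrt(2).
The radius of convergence is the smallest modulus among the singular points: sqrt(2).
The factor θ**2 - θ/3 + 2 splits as (θ - a)(θ - a') with a = (1/6) - ((1/6)*sqrt(71))*i, a' = (1/6) + ((1/6)*sqrt(71))*i. At the order-1 pole a set g(θ) = (θ - a)*f(θ) = [17*θ/29 + 14/17] / (θ - a').
Simple pole: residue = g(a) at a = (1/6) - ((1/6)*sqrt(71))*i, which is (17/58) + ((2725/70006)*sqrt(71))*i.
The factor θ**2 - θ/3 + 2 splits as (θ - a)(θ - a') with a = (1/6) + ((1/6)*sqrt(71))*i, a' = (1/6) - ((1/6)*sqrt(71))*i. At the order-1 pole a set g(θ) = (θ - a)*f(θ) = [17*θ/29 + 14/17] / (θ - a').
Simple pole: residue = g(a) at a = (1/6) + ((1/6)*sqrt(71))*i, which is (17/58) - ((2725/70006)*sqrt(71))*i.
List the singular points by increasing real part (a conjugate pair: the negative imaginary part first).


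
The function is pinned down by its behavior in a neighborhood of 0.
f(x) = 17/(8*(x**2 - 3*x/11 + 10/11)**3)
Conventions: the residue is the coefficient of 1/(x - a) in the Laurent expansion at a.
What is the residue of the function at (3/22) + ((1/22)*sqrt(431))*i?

The factor x**2 - 3*x/11 + 10/11 splits as (x - a)(x - a') with a = (3/22) + ((1/22)*sqrt(431))*i, a' = (3/22) - ((1/22)*sqrt(431))*i. At the order-3 pole a set g(x) = (x - a)^3*f(x) = [17/8] / (x - a')^3.
Order-3 pole: residue = g''(a)/2; g''((3/22) + ((1/22)*sqrt(431))*i) = -((8213601/160125982)*sqrt(431))*i, so the residue is -((8213601/320251964)*sqrt(431))*i.

The residue is -((8213601/320251964)*sqrt(431))*i.


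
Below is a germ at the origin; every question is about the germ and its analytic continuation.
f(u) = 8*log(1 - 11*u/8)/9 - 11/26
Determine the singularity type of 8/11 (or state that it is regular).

The term (8/9)*log(1 - u/(8/11)) has argument 1 - 8/11/(8/11) = 0 at 8/11: a logarithmic (infinitely-sheeted) branch point; the remaining terms are analytic or single-valued there.

The point is a logarithmic branch point.


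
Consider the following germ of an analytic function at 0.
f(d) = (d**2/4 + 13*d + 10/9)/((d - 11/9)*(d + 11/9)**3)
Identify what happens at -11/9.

The denominator factor d + 11/9 vanishes at -11/9 and appears to the power 3; the numerator there equals -4667/324, nonzero, and no other factor vanishes.
Hence a pole whose order is the multiplicity, 3.

The point is a pole of order 3.


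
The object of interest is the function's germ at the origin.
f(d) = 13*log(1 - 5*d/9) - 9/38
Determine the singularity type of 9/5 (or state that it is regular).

The point is a logarithmic branch point.

The term (13)*log(1 - d/(9/5)) has argument 1 - 9/5/(9/5) = 0 at 9/5: a logarithmic (infinitely-sheeted) branch point; the remaining terms are analytic or single-valued there.


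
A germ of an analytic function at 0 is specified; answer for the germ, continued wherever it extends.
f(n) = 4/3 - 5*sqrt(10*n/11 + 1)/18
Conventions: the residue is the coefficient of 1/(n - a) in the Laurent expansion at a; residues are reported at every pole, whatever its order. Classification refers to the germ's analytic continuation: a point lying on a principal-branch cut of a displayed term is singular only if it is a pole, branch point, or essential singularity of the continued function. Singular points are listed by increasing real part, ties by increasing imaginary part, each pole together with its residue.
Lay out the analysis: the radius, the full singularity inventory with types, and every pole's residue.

Branch term (-5/18)*sqrt(1 - n/(-11/10)): its argument vanishes at n = -11/10, a square-root branch point, modulus 11/10.
The radius of convergence is the smallest modulus among the singular points: 11/10.

Radius of convergence at 0: 11/10.
At -11/10: an algebraic (square-root) branch point.


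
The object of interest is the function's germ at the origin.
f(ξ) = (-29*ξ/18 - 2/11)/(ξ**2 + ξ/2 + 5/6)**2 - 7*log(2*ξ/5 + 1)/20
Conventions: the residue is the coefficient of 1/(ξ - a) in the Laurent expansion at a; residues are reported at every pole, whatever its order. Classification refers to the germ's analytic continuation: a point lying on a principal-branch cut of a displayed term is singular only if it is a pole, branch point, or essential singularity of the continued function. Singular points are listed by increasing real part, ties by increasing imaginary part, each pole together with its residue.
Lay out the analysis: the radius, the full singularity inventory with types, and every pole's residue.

Radius of convergence at 0: (1/6)*sqrt(30).
At -5/2: a logarithmic branch point.
At (-1/4) - ((1/12)*sqrt(111))*i: a pole of order 2; residue ((350/45177)*sqrt(111))*i.
At (-1/4) + ((1/12)*sqrt(111))*i: a pole of order 2; residue -((350/45177)*sqrt(111))*i.

Denominator factor (ξ**2 + ξ/2 + 5/6)^2: discriminant -37/12, complex-conjugate roots (-1/4) + ((1/12)*sqrt(111))*i and (-1/4) - ((1/12)*sqrt(111))*i; poles of order 2, moduli (1/6)*sqrt(30) and (1/6)*sqrt(30).
Branch term (-7/20)*log(1 - ξ/(-5/2)): its argument vanishes at ξ = -5/2, a logarithmic branch point, modulus 5/2.
The radius of convergence is the smallest modulus among the singular points: (1/6)*sqrt(30).
The branch term is analytic at (-1/4) - ((1/12)*sqrt(111))*i and contributes nothing to the residue; only the rational part matters.
The factor ξ**2 + ξ/2 + 5/6 splits as (ξ - a)(ξ - a') with a = (-1/4) - ((1/12)*sqrt(111))*i, a' = (-1/4) + ((1/12)*sqrt(111))*i. At the order-2 pole a set g(ξ) = (ξ - a)^2*(rational part) = [-29*ξ/18 - 2/11] / (ξ - a')^2.
Order-2 pole: residue = g'(a); g'((-1/4) - ((1/12)*sqrt(111))*i) = ((350/45177)*sqrt(111))*i, so the residue is ((350/45177)*sqrt(111))*i.
The branch term is analytic at (-1/4) + ((1/12)*sqrt(111))*i and contributes nothing to the residue; only the rational part matters.
The factor ξ**2 + ξ/2 + 5/6 splits as (ξ - a)(ξ - a') with a = (-1/4) + ((1/12)*sqrt(111))*i, a' = (-1/4) - ((1/12)*sqrt(111))*i. At the order-2 pole a set g(ξ) = (ξ - a)^2*(rational part) = [-29*ξ/18 - 2/11] / (ξ - a')^2.
Order-2 pole: residue = g'(a); g'((-1/4) + ((1/12)*sqrt(111))*i) = -((350/45177)*sqrt(111))*i, so the residue is -((350/45177)*sqrt(111))*i.
List the singular points by increasing real part (a conjugate pair: the negative imaginary part first).


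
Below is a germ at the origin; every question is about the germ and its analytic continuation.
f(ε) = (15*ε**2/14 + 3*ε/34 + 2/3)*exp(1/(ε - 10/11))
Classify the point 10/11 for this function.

The point is an essential singularity.

The exponent 1/(ε - (10/11)) has a pole at 10/11, so exp(1/(ε - (10/11))) takes every nonzero value near it: an essential singularity (not a pole of any order).


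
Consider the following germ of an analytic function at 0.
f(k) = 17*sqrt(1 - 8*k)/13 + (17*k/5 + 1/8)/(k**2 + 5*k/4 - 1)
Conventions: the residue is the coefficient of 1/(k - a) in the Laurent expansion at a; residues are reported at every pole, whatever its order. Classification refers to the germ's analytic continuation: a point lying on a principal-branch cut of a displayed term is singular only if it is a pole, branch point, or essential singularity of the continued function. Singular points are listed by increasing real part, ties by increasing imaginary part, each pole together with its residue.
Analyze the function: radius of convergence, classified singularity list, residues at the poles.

Radius of convergence at 0: 1/8.
At -5/8 - (1/8)*sqrt(89): a pole of order 1; residue 17/10 + (8/89)*sqrt(89).
At 1/8: an algebraic (square-root) branch point.
At -5/8 + (1/8)*sqrt(89): a pole of order 1; residue 17/10 - (8/89)*sqrt(89).

Denominator factor (k**2 + 5*k/4 - 1): discriminant 89/16, real irrational roots -5/8 + (1/8)*sqrt(89) and -5/8 - (1/8)*sqrt(89); poles of order 1, moduli -5/8 + (1/8)*sqrt(89) and 5/8 + (1/8)*sqrt(89).
Branch term (17/13)*sqrt(1 - k/(1/8)): its argument vanishes at k = 1/8, a square-root branch point, modulus 1/8.
The radius of convergence is the smallest modulus among the singular points: 1/8.
The branch term is analytic at -5/8 - (1/8)*sqrt(89) and contributes nothing to the residue; only the rational part matters.
The factor k**2 + 5*k/4 - 1 splits as (k - a)(k - a') with a = -5/8 - (1/8)*sqrt(89), a' = -5/8 + (1/8)*sqrt(89). At the order-1 pole a set g(k) = (k - a)*(rational part) = [17*k/5 + 1/8] / (k - a').
Simple pole: residue = g(a) at a = -5/8 - (1/8)*sqrt(89), which is 17/10 + (8/89)*sqrt(89).
The branch term is analytic at -5/8 + (1/8)*sqrt(89) and contributes nothing to the residue; only the rational part matters.
The factor k**2 + 5*k/4 - 1 splits as (k - a)(k - a') with a = -5/8 + (1/8)*sqrt(89), a' = -5/8 - (1/8)*sqrt(89). At the order-1 pole a set g(k) = (k - a)*(rational part) = [17*k/5 + 1/8] / (k - a').
Simple pole: residue = g(a) at a = -5/8 + (1/8)*sqrt(89), which is 17/10 - (8/89)*sqrt(89).
List the singular points by increasing real part (a conjugate pair: the negative imaginary part first).


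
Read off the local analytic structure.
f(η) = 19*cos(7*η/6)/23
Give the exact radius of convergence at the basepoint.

The factor cos(7*η/6) is entire and contributes no finite singular point.
The polynomial part has no poles.
No finite singular points: the Taylor series at 0 converges everywhere.

The radius of convergence is infinite.


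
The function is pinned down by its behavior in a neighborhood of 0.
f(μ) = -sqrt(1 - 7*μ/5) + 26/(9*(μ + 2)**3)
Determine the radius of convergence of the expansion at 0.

The radius of convergence is 5/7.

Denominator factor (μ + 2)^3: pole of order 3 at -2, modulus 2.
Branch term (-1)*sqrt(1 - μ/(5/7)): its argument vanishes at μ = 5/7, a square-root branch point, modulus 5/7.
The radius of convergence is the smallest modulus among the singular points: 5/7.


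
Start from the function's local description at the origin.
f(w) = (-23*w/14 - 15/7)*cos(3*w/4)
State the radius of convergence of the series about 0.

The radius of convergence is infinite.

The factor cos(3*w/4) is entire and contributes no finite singular point.
The polynomial part has no poles.
No finite singular points: the Taylor series at 0 converges everywhere.


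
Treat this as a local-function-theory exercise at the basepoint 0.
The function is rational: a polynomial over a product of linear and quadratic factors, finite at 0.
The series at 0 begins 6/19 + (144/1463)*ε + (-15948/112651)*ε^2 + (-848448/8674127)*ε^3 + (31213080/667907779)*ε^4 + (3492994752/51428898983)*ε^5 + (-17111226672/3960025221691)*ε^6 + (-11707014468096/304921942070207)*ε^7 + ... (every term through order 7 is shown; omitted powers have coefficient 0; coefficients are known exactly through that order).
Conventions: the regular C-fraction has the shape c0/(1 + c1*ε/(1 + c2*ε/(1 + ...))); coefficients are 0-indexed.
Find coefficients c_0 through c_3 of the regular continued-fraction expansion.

The regular C-fraction coefficients are [6/19, -24/77, 7/4, -7/4].

Taylor coefficients (read off): a_0 = 6/19, a_1 = 144/1463, a_2 = -15948/112651, a_3 = -848448/8674127.
c0 = a_0 = 6/19. Peel one level at a time: if S = 1 + c*ε/S' with S'(0) = 1, then c is the ε-coefficient of S and S' = c*ε/(S - 1).
S_1 = c0/f = 1 + (-24/77)*ε + (6/11)*ε^2 + ...; c1 = -24/77.
S_2 = c1*ε/(S_1 - 1) = 1 + (7/4)*ε + (49/16)*ε^2 + ...; c2 = 7/4.
S_3 = c2*ε/(S_2 - 1) = 1 + (-7/4)*ε + ...; c3 = -7/4.


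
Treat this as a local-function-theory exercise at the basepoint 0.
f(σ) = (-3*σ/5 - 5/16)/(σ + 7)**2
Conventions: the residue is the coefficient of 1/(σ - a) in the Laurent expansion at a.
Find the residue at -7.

At the order-2 pole -7 set g(σ) = (σ - (-7))^2*f(σ) = -3*σ/5 - 5/16.
Order-2 pole: residue = g'(a); g'(-7) = -3/5, so the residue is -3/5.

The residue is -3/5.


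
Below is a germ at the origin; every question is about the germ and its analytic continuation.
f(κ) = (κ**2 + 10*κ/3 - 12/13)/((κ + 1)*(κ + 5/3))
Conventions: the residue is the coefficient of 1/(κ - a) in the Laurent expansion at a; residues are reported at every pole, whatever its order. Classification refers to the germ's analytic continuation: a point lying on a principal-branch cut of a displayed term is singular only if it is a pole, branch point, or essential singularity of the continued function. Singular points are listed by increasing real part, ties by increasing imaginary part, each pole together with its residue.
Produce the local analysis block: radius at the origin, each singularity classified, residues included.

Denominator factor (κ + 1): pole of order 1 at -1, modulus 1.
Denominator factor (κ + 5/3): pole of order 1 at -5/3, modulus 5/3.
The radius of convergence is the smallest modulus among the singular points: 1.
At the order-1 pole -5/3 set g(κ) = (κ - (-5/3))*f(κ) = (κ**2 + 10*κ/3 - 12/13)/(κ + 1).
Simple pole: residue = g(a) at a = -5/3, which is 433/78.
At the order-1 pole -1 set g(κ) = (κ - (-1))*f(κ) = (κ**2 + 10*κ/3 - 12/13)/(κ + 5/3).
Simple pole: residue = g(a) at a = -1, which is -127/26.
List the singular points by increasing real part (a conjugate pair: the negative imaginary part first).

Radius of convergence at 0: 1.
At -5/3: a pole of order 1; residue 433/78.
At -1: a pole of order 1; residue -127/26.


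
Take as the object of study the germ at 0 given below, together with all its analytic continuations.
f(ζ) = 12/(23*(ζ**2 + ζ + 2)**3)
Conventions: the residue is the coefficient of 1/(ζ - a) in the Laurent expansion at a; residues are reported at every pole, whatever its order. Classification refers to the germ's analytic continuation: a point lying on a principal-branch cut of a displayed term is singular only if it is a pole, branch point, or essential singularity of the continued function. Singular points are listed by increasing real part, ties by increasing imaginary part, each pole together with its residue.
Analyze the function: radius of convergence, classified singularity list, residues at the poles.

Radius of convergence at 0: sqrt(2).
At (-1/2) - ((1/2)*sqrt(7))*i: a pole of order 3; residue ((72/7889)*sqrt(7))*i.
At (-1/2) + ((1/2)*sqrt(7))*i: a pole of order 3; residue -((72/7889)*sqrt(7))*i.

Denominator factor (ζ**2 + ζ + 2)^3: discriminant -7, complex-conjugate roots (-1/2) + ((1/2)*sqrt(7))*i and (-1/2) - ((1/2)*sqrt(7))*i; poles of order 3, moduli sqrt(2) and sqrt(2).
The radius of convergence is the smallest modulus among the singular points: sqrt(2).
The factor ζ**2 + ζ + 2 splits as (ζ - a)(ζ - a') with a = (-1/2) - ((1/2)*sqrt(7))*i, a' = (-1/2) + ((1/2)*sqrt(7))*i. At the order-3 pole a set g(ζ) = (ζ - a)^3*f(ζ) = [12/23] / (ζ - a')^3.
Order-3 pole: residue = g''(a)/2; g''((-1/2) - ((1/2)*sqrt(7))*i) = ((144/7889)*sqrt(7))*i, so the residue is ((72/7889)*sqrt(7))*i.
The factor ζ**2 + ζ + 2 splits as (ζ - a)(ζ - a') with a = (-1/2) + ((1/2)*sqrt(7))*i, a' = (-1/2) - ((1/2)*sqrt(7))*i. At the order-3 pole a set g(ζ) = (ζ - a)^3*f(ζ) = [12/23] / (ζ - a')^3.
Order-3 pole: residue = g''(a)/2; g''((-1/2) + ((1/2)*sqrt(7))*i) = -((144/7889)*sqrt(7))*i, so the residue is -((72/7889)*sqrt(7))*i.
List the singular points by increasing real part (a conjugate pair: the negative imaginary part first).


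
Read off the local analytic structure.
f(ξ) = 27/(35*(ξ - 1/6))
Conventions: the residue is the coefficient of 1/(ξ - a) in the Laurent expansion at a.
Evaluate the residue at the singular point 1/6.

At the order-1 pole 1/6 set g(ξ) = (ξ - (1/6))*f(ξ) = 27/35.
Simple pole: residue = g(a) at a = 1/6, which is 27/35.

The residue is 27/35.


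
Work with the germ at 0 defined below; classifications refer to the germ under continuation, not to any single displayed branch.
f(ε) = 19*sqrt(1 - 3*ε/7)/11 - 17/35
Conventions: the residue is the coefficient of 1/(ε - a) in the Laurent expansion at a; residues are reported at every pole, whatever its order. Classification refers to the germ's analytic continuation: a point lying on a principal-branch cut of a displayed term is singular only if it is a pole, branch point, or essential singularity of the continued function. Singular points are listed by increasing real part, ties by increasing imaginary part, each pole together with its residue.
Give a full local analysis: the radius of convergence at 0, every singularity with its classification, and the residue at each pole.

Radius of convergence at 0: 7/3.
At 7/3: an algebraic (square-root) branch point.

Branch term (19/11)*sqrt(1 - ε/(7/3)): its argument vanishes at ε = 7/3, a square-root branch point, modulus 7/3.
The radius of convergence is the smallest modulus among the singular points: 7/3.


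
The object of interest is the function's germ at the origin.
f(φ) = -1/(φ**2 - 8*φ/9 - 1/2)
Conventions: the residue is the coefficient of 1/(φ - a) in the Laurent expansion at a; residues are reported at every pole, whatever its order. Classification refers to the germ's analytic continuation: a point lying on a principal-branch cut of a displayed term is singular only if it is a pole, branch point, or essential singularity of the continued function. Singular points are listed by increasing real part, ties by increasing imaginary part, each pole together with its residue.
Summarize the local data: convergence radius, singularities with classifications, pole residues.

Radius of convergence at 0: -4/9 + (1/18)*sqrt(226).
At 4/9 - (1/18)*sqrt(226): a pole of order 1; residue (9/226)*sqrt(226).
At 4/9 + (1/18)*sqrt(226): a pole of order 1; residue -(9/226)*sqrt(226).

Denominator factor (φ**2 - 8*φ/9 - 1/2): discriminant 226/81, real irrational roots 4/9 + (1/18)*sqrt(226) and 4/9 - (1/18)*sqrt(226); poles of order 1, moduli 4/9 + (1/18)*sqrt(226) and -4/9 + (1/18)*sqrt(226).
The radius of convergence is the smallest modulus among the singular points: -4/9 + (1/18)*sqrt(226).
The factor φ**2 - 8*φ/9 - 1/2 splits as (φ - a)(φ - a') with a = 4/9 - (1/18)*sqrt(226), a' = 4/9 + (1/18)*sqrt(226). At the order-1 pole a set g(φ) = (φ - a)*f(φ) = [-1] / (φ - a').
Simple pole: residue = g(a) at a = 4/9 - (1/18)*sqrt(226), which is (9/226)*sqrt(226).
The factor φ**2 - 8*φ/9 - 1/2 splits as (φ - a)(φ - a') with a = 4/9 + (1/18)*sqrt(226), a' = 4/9 - (1/18)*sqrt(226). At the order-1 pole a set g(φ) = (φ - a)*f(φ) = [-1] / (φ - a').
Simple pole: residue = g(a) at a = 4/9 + (1/18)*sqrt(226), which is -(9/226)*sqrt(226).
List the singular points by increasing real part (a conjugate pair: the negative imaginary part first).


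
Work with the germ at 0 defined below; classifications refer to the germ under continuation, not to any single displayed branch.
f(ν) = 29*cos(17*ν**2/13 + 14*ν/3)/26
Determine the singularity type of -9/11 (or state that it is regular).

The point is a regular point.

There is no denominator, hence no pole anywhere.
The factor cos(17*ν**2/13 + 14*ν/3) is entire.
So the germ continues analytically to -9/11.


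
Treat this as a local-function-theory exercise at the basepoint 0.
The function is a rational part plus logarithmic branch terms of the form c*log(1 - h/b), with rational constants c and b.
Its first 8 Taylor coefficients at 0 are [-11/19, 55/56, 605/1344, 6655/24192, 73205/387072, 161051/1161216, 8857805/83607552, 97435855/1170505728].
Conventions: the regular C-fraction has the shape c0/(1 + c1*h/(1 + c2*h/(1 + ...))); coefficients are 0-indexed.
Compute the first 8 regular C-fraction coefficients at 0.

The regular C-fraction coefficients are [-11/19, 95/56, -181/84, -847/26064, -11099/26064, -1991/15135, -13189/40360, -1009/6104].

Taylor coefficients (read off): a_0 = -11/19, a_1 = 55/56, a_2 = 605/1344, a_3 = 6655/24192, a_4 = 73205/387072, a_5 = 161051/1161216, a_6 = 8857805/83607552, a_7 = 97435855/1170505728.
c0 = a_0 = -11/19. Peel one level at a time: if S = 1 + c*h/S' with S'(0) = 1, then c is the h-coefficient of S and S' = c*h/(S - 1).
S_1 = c0/f = 1 + (95/56)*h + (17195/4704)*h^2 + ...; c1 = 95/56.
S_2 = c1*h/(S_1 - 1) = 1 + (-181/84)*h + (-121/1728)*h^2 + ...; c2 = -181/84.
S_3 = c2*h/(S_2 - 1) = 1 + (-847/26064)*h + (-9400853/679332096)*h^2 + ...; c3 = -847/26064.
S_4 = c3*h/(S_3 - 1) = 1 + (-11099/26064)*h + (-121/2160)*h^2 + ...; c4 = -11099/26064.
S_5 = c4*h/(S_4 - 1) = 1 + (-1991/15135)*h + (-26259299/610848600)*h^2 + ...; c5 = -1991/15135.
S_6 = c5*h/(S_5 - 1) = 1 + (-13189/40360)*h + (-121/2240)*h^2 + ...; c6 = -13189/40360.
S_7 = c6*h/(S_6 - 1) = 1 + (-1009/6104)*h + ...; c7 = -1009/6104.


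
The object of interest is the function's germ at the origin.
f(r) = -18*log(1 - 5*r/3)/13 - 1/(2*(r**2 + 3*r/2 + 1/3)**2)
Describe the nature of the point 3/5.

The term (-18/13)*log(1 - r/(3/5)) has argument 1 - 3/5/(3/5) = 0 at 3/5: a logarithmic (infinitely-sheeted) branch point; the remaining terms are analytic or single-valued there.

The point is a logarithmic branch point.


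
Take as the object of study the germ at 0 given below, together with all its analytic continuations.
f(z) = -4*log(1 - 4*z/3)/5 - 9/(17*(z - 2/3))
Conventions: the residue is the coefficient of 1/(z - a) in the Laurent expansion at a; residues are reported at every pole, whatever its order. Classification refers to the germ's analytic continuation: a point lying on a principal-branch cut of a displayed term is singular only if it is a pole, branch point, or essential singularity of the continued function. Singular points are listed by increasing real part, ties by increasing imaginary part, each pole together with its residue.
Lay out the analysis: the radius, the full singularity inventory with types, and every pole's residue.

Denominator factor (z - 2/3): pole of order 1 at 2/3, modulus 2/3.
Branch term (-4/5)*log(1 - z/(3/4)): its argument vanishes at z = 3/4, a logarithmic branch point, modulus 3/4.
The radius of convergence is the smallest modulus among the singular points: 2/3.
The branch term is analytic at 2/3 and contributes nothing to the residue; only the rational part matters.
At the order-1 pole 2/3 set g(z) = (z - (2/3))*(rational part) = -9/17.
Simple pole: residue = g(a) at a = 2/3, which is -9/17.
List the singular points by increasing real part (a conjugate pair: the negative imaginary part first).

Radius of convergence at 0: 2/3.
At 2/3: a pole of order 1; residue -9/17.
At 3/4: a logarithmic branch point.


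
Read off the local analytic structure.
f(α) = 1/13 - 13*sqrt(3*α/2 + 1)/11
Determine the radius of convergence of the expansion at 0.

The radius of convergence is 2/3.

Branch term (-13/11)*sqrt(1 - α/(-2/3)): its argument vanishes at α = -2/3, a square-root branch point, modulus 2/3.
The radius of convergence is the smallest modulus among the singular points: 2/3.


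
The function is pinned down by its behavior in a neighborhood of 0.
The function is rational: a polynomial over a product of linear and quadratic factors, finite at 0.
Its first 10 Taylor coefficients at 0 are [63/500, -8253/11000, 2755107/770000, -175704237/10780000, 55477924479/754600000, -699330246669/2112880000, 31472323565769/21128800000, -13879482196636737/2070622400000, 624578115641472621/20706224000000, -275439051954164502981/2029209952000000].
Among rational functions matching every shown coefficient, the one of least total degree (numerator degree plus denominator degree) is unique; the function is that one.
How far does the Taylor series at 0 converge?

The radius of convergence is 2/9.

No rational of total degree below 8 reproduces all 10 coefficients; solving the [1/7] Pade equations on them gives f(w) = (23*w/11 - 7/2)/((w + 2/9)*(w**2 - 10*w/7 - 5)**3), whose expansion matches every shown term.
Denominator factor (w**2 - 10*w/7 - 5)^3: discriminant 1080/49, real irrational roots 5/7 + (3/7)*sqrt(30) and 5/7 - (3/7)*sqrt(30); poles of order 3, moduli 5/7 + (3/7)*sqrt(30) and -5/7 + (3/7)*sqrt(30).
Denominator factor (w + 2/9): pole of order 1 at -2/9, modulus 2/9.
The radius of convergence is the smallest modulus among the singular points: 2/9.


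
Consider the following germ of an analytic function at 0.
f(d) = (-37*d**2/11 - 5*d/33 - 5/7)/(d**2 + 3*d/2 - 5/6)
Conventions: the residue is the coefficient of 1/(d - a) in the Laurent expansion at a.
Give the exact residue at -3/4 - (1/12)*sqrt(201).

The residue is 323/132 + (13283/61908)*sqrt(201).

The factor d**2 + 3*d/2 - 5/6 splits as (d - a)(d - a') with a = -3/4 - (1/12)*sqrt(201), a' = -3/4 + (1/12)*sqrt(201). At the order-1 pole a set g(d) = (d - a)*f(d) = [-37*d**2/11 - 5*d/33 - 5/7] / (d - a').
Simple pole: residue = g(a) at a = -3/4 - (1/12)*sqrt(201), which is 323/132 + (13283/61908)*sqrt(201).


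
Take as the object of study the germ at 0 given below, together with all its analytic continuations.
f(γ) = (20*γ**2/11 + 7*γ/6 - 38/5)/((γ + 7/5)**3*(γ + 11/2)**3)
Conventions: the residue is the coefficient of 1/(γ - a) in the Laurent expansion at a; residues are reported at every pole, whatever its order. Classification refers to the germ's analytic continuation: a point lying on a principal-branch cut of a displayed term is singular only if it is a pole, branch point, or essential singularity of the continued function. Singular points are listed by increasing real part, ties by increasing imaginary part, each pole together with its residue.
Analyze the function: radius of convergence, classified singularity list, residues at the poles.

Denominator factor (γ + 7/5)^3: pole of order 3 at -7/5, modulus 7/5.
Denominator factor (γ + 11/2)^3: pole of order 3 at -11/2, modulus 11/2.
The radius of convergence is the smallest modulus among the singular points: 7/5.
At the order-3 pole -11/2 set g(γ) = (γ - (-11/2))^3*f(γ) = (20*γ**2/11 + 7*γ/6 - 38/5)/(γ + 7/5)**3.
Order-3 pole: residue = g''(a)/2; g''(-11/2) = -98590000/1274418211, so the residue is -49295000/1274418211.
At the order-3 pole -7/5 set g(γ) = (γ - (-7/5))^3*f(γ) = (20*γ**2/11 + 7*γ/6 - 38/5)/(γ + 11/2)**3.
Order-3 pole: residue = g''(a)/2; g''(-7/5) = 98590000/1274418211, so the residue is 49295000/1274418211.
List the singular points by increasing real part (a conjugate pair: the negative imaginary part first).

Radius of convergence at 0: 7/5.
At -11/2: a pole of order 3; residue -49295000/1274418211.
At -7/5: a pole of order 3; residue 49295000/1274418211.


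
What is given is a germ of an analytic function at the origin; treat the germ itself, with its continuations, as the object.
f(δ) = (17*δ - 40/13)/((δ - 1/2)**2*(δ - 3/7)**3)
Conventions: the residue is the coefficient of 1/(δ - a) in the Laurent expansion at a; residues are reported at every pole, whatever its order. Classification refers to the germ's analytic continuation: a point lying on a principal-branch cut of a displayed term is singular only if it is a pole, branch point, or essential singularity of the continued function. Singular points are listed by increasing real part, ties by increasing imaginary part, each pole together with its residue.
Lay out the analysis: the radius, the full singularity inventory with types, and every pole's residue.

Radius of convergence at 0: 3/7.
At 3/7: a pole of order 3; residue 7518560/13.
At 1/2: a pole of order 2; residue -7518560/13.

Denominator factor (δ - 3/7)^3: pole of order 3 at 3/7, modulus 3/7.
Denominator factor (δ - 1/2)^2: pole of order 2 at 1/2, modulus 1/2.
The radius of convergence is the smallest modulus among the singular points: 3/7.
At the order-3 pole 3/7 set g(δ) = (δ - (3/7))^3*f(δ) = (17*δ - 40/13)/(δ - 1/2)**2.
Order-3 pole: residue = g''(a)/2; g''(3/7) = 15037120/13, so the residue is 7518560/13.
At the order-2 pole 1/2 set g(δ) = (δ - (1/2))^2*f(δ) = (17*δ - 40/13)/(δ - 3/7)**3.
Order-2 pole: residue = g'(a); g'(1/2) = -7518560/13, so the residue is -7518560/13.
List the singular points by increasing real part (a conjugate pair: the negative imaginary part first).


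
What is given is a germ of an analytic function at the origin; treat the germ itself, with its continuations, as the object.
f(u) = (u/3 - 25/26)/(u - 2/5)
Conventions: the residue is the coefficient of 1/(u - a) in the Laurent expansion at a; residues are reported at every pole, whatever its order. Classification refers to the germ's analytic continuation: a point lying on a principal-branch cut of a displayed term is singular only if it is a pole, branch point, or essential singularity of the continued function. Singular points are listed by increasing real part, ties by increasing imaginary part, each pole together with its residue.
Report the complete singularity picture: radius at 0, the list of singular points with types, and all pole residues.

Denominator factor (u - 2/5): pole of order 1 at 2/5, modulus 2/5.
The radius of convergence is the smallest modulus among the singular points: 2/5.
At the order-1 pole 2/5 set g(u) = (u - (2/5))*f(u) = u/3 - 25/26.
Simple pole: residue = g(a) at a = 2/5, which is -323/390.

Radius of convergence at 0: 2/5.
At 2/5: a pole of order 1; residue -323/390.


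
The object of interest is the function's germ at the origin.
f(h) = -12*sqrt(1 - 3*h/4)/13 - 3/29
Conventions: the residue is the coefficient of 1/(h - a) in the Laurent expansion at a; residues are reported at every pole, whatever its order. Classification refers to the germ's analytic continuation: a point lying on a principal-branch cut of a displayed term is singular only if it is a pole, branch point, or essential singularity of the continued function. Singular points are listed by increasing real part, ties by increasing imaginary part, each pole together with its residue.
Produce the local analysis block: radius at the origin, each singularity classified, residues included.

Radius of convergence at 0: 4/3.
At 4/3: an algebraic (square-root) branch point.

Branch term (-12/13)*sqrt(1 - h/(4/3)): its argument vanishes at h = 4/3, a square-root branch point, modulus 4/3.
The radius of convergence is the smallest modulus among the singular points: 4/3.


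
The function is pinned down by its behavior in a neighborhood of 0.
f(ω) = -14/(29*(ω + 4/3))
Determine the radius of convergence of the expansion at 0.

Denominator factor (ω + 4/3): pole of order 1 at -4/3, modulus 4/3.
The radius of convergence is the smallest modulus among the singular points: 4/3.

The radius of convergence is 4/3.


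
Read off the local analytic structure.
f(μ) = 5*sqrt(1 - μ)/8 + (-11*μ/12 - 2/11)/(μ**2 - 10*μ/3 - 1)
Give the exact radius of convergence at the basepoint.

The radius of convergence is -5/3 + (1/3)*sqrt(34).

Denominator factor (μ**2 - 10*μ/3 - 1): discriminant 136/9, real irrational roots 5/3 + (1/3)*sqrt(34) and 5/3 - (1/3)*sqrt(34); poles of order 1, moduli 5/3 + (1/3)*sqrt(34) and -5/3 + (1/3)*sqrt(34).
Branch term (5/8)*sqrt(1 - μ/(1)): its argument vanishes at μ = 1, a square-root branch point, modulus 1.
The radius of convergence is the smallest modulus among the singular points: -5/3 + (1/3)*sqrt(34).


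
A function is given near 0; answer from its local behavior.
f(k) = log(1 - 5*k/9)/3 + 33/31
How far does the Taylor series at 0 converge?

Branch term (1/3)*log(1 - k/(9/5)): its argument vanishes at k = 9/5, a logarithmic branch point, modulus 9/5.
The radius of convergence is the smallest modulus among the singular points: 9/5.

The radius of convergence is 9/5.


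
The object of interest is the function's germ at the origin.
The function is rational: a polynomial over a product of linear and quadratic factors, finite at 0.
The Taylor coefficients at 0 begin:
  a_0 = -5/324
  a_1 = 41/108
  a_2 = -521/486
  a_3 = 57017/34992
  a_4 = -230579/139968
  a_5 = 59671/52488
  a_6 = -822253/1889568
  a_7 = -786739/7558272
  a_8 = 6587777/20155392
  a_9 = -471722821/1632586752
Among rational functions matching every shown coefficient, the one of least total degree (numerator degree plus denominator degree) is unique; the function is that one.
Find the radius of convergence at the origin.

No rational of total degree below 8 reproduces all 10 coefficients; solving the [1/7] Pade equations on them gives f(μ) = (18*μ - 5/6)/((μ + 2)*(μ**2 + 5*μ/2 + 3)**3), whose expansion matches every shown term.
Denominator factor (μ + 2): pole of order 1 at -2, modulus 2.
Denominator factor (μ**2 + 5*μ/2 + 3)^3: discriminant -23/4, complex-conjugate roots (-5/4) + ((1/4)*sqrt(23))*i and (-5/4) - ((1/4)*sqrt(23))*i; poles of order 3, moduli sqrt(3) and sqrt(3).
The radius of convergence is the smallest modulus among the singular points: sqrt(3).

The radius of convergence is sqrt(3).


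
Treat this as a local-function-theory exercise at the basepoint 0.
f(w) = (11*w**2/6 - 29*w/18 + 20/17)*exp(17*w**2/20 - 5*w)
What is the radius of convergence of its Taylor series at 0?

The radius of convergence is infinite.

The factor exp(17*w**2/20 - 5*w) is entire and contributes no finite singular point.
The polynomial part has no poles.
No finite singular points: the Taylor series at 0 converges everywhere.


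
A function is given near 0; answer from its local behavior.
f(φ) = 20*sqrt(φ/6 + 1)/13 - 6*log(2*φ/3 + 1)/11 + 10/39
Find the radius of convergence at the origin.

Branch term (-6/11)*log(1 - φ/(-3/2)): its argument vanishes at φ = -3/2, a logarithmic branch point, modulus 3/2.
Branch term (20/13)*sqrt(1 - φ/(-6)): its argument vanishes at φ = -6, a square-root branch point, modulus 6.
The radius of convergence is the smallest modulus among the singular points: 3/2.

The radius of convergence is 3/2.


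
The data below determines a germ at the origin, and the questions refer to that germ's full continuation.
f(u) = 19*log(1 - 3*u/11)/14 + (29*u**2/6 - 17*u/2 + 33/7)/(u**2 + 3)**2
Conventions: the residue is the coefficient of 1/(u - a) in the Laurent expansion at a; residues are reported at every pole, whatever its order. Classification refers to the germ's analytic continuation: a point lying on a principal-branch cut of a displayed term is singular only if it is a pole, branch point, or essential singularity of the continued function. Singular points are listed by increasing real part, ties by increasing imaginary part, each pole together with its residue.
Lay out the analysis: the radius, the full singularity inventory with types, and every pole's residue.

Radius of convergence at 0: sqrt(3).
At -(sqrt(3))*i: a pole of order 2; residue ((269/504)*sqrt(3))*i.
At (sqrt(3))*i: a pole of order 2; residue -((269/504)*sqrt(3))*i.
At 11/3: a logarithmic branch point.

Denominator factor (u**2 + 3)^2: discriminant -12, complex-conjugate roots (sqrt(3))*i and -(sqrt(3))*i; poles of order 2, moduli sqrt(3) and sqrt(3).
Branch term (19/14)*log(1 - u/(11/3)): its argument vanishes at u = 11/3, a logarithmic branch point, modulus 11/3.
The radius of convergence is the smallest modulus among the singular points: sqrt(3).
The branch term is analytic at -(sqrt(3))*i and contributes nothing to the residue; only the rational part matters.
The factor u**2 + 3 splits as (u - a)(u - a') with a = -(sqrt(3))*i, a' = (sqrt(3))*i. At the order-2 pole a set g(u) = (u - a)^2*(rational part) = [29*u**2/6 - 17*u/2 + 33/7] / (u - a')^2.
Order-2 pole: residue = g'(a); g'(-(sqrt(3))*i) = ((269/504)*sqrt(3))*i, so the residue is ((269/504)*sqrt(3))*i.
The branch term is analytic at (sqrt(3))*i and contributes nothing to the residue; only the rational part matters.
The factor u**2 + 3 splits as (u - a)(u - a') with a = (sqrt(3))*i, a' = -(sqrt(3))*i. At the order-2 pole a set g(u) = (u - a)^2*(rational part) = [29*u**2/6 - 17*u/2 + 33/7] / (u - a')^2.
Order-2 pole: residue = g'(a); g'((sqrt(3))*i) = -((269/504)*sqrt(3))*i, so the residue is -((269/504)*sqrt(3))*i.
List the singular points by increasing real part (a conjugate pair: the negative imaginary part first).


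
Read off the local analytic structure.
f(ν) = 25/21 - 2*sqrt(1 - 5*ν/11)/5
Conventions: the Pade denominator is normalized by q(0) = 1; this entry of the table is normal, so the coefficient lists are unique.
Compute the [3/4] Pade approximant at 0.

The Pade approximant has numerator coefficients [83/105, -10499/26026, 103715/3435432, 266725/75579504]; denominator coefficients [1, -2325/3718, 15875/163592, -5375/3599024, -13125/158357056].

Taylor coefficients needed (expand at 0): a_0 = 83/105, a_1 = 1/11, a_2 = 5/484, a_3 = 25/10648, a_4 = 625/937024, a_5 = 4375/20614528, a_6 = 65625/907039232, a_7 = 46875/1814078464.
Write the denominator as Q(ν) = 1 + q1*ν + q2*ν^2 + q3*ν^3 + q4*ν^4. Requiring Q*f - P = O(ν^8) with deg P <= 3 kills the coefficients of ν^4..ν^7 in Q*f:
  ν^4: a_4 + q1*a_3 + q2*a_2 + q3*a_1 + q4*a_0 = 0, i.e. 625/937024 + (25/10648)*q1 + (5/484)*q2 + (1/11)*q3 + (83/105)*q4 = 0.
  ν^5: a_5 + q1*a_4 + q2*a_3 + q3*a_2 + q4*a_1 = 0, i.e. 4375/20614528 + (625/937024)*q1 + (25/10648)*q2 + (5/484)*q3 + (1/11)*q4 = 0.
  ν^6: a_6 + q1*a_5 + q2*a_4 + q3*a_3 + q4*a_2 = 0, i.e. 65625/907039232 + (4375/20614528)*q1 + (625/937024)*q2 + (25/10648)*q3 + (5/484)*q4 = 0.
  ν^7: a_7 + q1*a_6 + q2*a_5 + q3*a_4 + q4*a_3 = 0, i.e. 46875/1814078464 + (65625/907039232)*q1 + (4375/20614528)*q2 + (625/937024)*q3 + (25/10648)*q4 = 0.
Solving this linear system: q1 = -2325/3718, q2 = 15875/163592, q3 = -5375/3599024, q4 = -13125/158357056.
The numerator is Q*f truncated at degree 3: P0 = a_0 = 83/105; P1 = a_1 + q1*a_0 = -10499/26026; P2 = a_2 + q1*a_1 + q2*a_0 = 103715/3435432; P3 = a_3 + q1*a_2 + q2*a_1 + q3*a_0 = 266725/75579504.


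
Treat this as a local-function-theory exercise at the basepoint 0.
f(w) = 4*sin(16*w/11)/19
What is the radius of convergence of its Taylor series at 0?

The radius of convergence is infinite.

The factor sin(16*w/11) is entire and contributes no finite singular point.
The polynomial part has no poles.
No finite singular points: the Taylor series at 0 converges everywhere.
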